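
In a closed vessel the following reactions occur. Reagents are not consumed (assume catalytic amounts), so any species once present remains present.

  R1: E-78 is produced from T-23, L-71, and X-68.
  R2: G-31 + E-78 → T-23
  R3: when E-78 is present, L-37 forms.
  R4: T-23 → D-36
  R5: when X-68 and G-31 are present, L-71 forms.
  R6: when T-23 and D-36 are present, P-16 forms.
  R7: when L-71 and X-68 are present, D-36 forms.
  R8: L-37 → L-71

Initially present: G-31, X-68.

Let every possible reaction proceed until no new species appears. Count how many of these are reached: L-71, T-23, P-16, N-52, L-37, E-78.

X-68 and G-31 present → L-71 forms (R5).
L-71: reached.
T-23 would need G-31 and E-78 (R2), but E-78 never forms.
P-16 would need T-23 and D-36 (R6), but T-23 never forms.
No rule produces N-52, and it is not given.
L-37 would need E-78 (R3), but E-78 never forms.
E-78 would need T-23, L-71, and X-68 (R1), but T-23 never forms.
Reached: L-71 — 1 of the 6.

1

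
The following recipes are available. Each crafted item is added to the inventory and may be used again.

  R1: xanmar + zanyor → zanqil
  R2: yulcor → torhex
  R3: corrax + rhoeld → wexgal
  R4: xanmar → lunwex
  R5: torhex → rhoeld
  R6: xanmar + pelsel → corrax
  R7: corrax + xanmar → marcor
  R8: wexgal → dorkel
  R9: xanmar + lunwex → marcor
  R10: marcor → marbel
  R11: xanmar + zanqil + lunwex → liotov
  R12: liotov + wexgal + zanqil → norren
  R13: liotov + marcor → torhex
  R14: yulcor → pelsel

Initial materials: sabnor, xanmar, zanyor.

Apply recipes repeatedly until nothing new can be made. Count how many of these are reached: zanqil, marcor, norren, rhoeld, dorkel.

3

xanmar → lunwex (R4).
xanmar + zanyor → zanqil (R1).
xanmar + lunwex → marcor (R9).
Using R11, xanmar, zanqil, and lunwex make liotov.
liotov + marcor → torhex (R13).
torhex → rhoeld (R5).
zanqil: reached.
marcor: reached.
norren would need liotov, wexgal, and zanqil (R12), but wexgal is never obtained.
rhoeld: reached.
dorkel would need wexgal (R8), but wexgal is never obtained.
Reached: zanqil, marcor, and rhoeld — 3 of the 5.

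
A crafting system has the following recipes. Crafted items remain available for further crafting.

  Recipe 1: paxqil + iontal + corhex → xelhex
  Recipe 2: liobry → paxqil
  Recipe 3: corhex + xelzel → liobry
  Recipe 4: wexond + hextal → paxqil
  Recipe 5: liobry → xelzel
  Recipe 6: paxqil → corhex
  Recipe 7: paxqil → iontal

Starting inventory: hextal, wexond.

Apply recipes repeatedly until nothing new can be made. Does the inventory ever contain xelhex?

Yes

Using Recipe 4, wexond and hextal make paxqil.
paxqil → corhex (Recipe 6).
Using Recipe 7, paxqil makes iontal.
paxqil + iontal + corhex → xelhex (Recipe 1).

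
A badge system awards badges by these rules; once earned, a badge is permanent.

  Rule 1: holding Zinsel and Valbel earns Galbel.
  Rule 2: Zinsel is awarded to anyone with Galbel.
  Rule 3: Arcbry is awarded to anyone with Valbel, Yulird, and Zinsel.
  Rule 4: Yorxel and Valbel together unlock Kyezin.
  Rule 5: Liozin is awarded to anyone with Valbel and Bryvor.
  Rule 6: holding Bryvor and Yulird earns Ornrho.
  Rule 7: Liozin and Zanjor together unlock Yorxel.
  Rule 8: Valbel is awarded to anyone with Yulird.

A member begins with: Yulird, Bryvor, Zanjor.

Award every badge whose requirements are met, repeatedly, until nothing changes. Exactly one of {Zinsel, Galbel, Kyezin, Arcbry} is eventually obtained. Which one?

With Yulird, Valbel is earned (Rule 8).
With Valbel and Bryvor, Liozin is earned (Rule 5).
With Liozin and Zanjor, Yorxel is earned (Rule 7).
With Yorxel and Valbel, Kyezin is earned (Rule 4).
Arcbry would need Valbel, Yulird, and Zinsel (Rule 3), but Zinsel is never earned. Zinsel would need Galbel (Rule 2), but Galbel is never earned. Galbel would need Zinsel and Valbel (Rule 1), but Zinsel is never earned.

Kyezin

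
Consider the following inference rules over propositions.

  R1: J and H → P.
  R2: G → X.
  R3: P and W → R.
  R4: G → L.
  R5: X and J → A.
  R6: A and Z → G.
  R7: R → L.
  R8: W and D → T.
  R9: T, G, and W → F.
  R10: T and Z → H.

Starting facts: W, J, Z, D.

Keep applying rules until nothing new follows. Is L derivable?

From W and D, R8 gives T.
T and Z hold, so H follows (R10).
J and H hold, so P follows (R1).
P and W hold, so R follows (R3).
From R, R7 gives L.

Yes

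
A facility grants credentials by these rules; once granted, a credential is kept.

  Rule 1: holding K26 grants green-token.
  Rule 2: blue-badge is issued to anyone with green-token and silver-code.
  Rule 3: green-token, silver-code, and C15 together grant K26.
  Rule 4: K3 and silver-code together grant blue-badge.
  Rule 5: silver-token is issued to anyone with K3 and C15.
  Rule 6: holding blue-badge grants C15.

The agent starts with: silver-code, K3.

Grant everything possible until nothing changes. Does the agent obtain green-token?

No

green-token would need K26 (Rule 1), but K26 is never granted.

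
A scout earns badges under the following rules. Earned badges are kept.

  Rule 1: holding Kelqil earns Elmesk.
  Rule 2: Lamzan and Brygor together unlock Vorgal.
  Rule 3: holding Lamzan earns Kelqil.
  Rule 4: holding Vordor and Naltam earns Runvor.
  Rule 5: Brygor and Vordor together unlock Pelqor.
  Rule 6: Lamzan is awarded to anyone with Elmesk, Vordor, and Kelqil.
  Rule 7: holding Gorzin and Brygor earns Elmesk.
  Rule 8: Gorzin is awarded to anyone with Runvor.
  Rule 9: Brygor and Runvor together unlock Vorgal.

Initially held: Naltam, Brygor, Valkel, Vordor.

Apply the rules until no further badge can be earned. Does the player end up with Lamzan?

Lamzan would need Elmesk, Vordor, and Kelqil (Rule 6), but Kelqil is never earned.

No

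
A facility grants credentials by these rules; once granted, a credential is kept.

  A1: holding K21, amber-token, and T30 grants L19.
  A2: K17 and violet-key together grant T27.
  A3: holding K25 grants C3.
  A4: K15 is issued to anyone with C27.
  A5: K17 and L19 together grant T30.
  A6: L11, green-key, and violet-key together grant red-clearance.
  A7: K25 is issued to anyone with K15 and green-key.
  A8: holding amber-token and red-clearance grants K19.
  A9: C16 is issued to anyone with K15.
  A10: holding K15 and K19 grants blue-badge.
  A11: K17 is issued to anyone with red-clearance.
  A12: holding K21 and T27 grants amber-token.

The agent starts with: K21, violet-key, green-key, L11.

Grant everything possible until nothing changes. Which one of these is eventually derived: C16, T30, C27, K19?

Holding L11, green-key, and violet-key grants red-clearance (A6).
Holding red-clearance grants K17 (A11).
Holding K17 and violet-key grants T27 (A2).
Holding K21 and T27 grants amber-token (A12).
Holding amber-token and red-clearance grants K19 (A8).
T30 would need K17 and L19 (A5), but L19 is never granted. No rule produces C27, and it is not given. C16 would need K15 (A9), but K15 is never granted.

K19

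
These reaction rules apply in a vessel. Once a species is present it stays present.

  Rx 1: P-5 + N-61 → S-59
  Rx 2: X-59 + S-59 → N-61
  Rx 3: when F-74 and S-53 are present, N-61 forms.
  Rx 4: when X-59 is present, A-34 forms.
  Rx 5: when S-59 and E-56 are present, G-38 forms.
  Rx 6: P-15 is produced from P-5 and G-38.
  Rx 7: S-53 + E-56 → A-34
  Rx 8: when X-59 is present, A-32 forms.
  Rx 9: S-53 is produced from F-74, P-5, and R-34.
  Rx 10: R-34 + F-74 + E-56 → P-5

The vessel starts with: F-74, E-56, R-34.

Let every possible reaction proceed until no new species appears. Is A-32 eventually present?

A-32 would need X-59 (Rx 8), but X-59 never forms.

No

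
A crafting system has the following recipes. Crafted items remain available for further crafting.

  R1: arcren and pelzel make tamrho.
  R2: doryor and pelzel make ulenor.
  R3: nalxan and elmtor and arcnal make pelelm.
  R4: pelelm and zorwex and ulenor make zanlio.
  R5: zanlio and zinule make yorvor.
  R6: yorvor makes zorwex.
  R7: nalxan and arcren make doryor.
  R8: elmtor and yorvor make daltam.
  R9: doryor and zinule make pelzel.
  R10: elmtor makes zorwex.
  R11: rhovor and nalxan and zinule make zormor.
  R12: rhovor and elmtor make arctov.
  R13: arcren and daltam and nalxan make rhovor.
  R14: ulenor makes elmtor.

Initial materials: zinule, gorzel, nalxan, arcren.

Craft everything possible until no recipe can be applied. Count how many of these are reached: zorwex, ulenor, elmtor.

3

Using R7, nalxan and arcren make doryor.
Using R9, doryor and zinule make pelzel.
Using R2, doryor and pelzel make ulenor.
Using R14, ulenor makes elmtor.
elmtor → zorwex (R10).
zorwex: reached.
ulenor: reached.
elmtor: reached.
All 3 are reached.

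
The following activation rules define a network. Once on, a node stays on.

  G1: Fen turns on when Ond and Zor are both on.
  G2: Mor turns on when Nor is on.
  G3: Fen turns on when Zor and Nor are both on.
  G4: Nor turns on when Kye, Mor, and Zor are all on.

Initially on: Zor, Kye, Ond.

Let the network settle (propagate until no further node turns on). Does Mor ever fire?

No

Mor would need Nor (G2), but Nor never turns on.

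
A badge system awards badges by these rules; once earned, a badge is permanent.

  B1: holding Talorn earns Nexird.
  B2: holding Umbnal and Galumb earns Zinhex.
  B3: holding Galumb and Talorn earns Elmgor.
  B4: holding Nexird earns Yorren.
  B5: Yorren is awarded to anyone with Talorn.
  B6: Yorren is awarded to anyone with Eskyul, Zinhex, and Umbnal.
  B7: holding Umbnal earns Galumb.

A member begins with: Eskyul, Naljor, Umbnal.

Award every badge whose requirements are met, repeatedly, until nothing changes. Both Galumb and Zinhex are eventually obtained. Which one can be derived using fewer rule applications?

Galumb: With Umbnal, Galumb is earned (B7). [1 rule application]
Zinhex: With Umbnal, Galumb is earned (B7). With Umbnal and Galumb, Zinhex is earned (B2). [2 rule applications]
Galumb needs fewer.

Galumb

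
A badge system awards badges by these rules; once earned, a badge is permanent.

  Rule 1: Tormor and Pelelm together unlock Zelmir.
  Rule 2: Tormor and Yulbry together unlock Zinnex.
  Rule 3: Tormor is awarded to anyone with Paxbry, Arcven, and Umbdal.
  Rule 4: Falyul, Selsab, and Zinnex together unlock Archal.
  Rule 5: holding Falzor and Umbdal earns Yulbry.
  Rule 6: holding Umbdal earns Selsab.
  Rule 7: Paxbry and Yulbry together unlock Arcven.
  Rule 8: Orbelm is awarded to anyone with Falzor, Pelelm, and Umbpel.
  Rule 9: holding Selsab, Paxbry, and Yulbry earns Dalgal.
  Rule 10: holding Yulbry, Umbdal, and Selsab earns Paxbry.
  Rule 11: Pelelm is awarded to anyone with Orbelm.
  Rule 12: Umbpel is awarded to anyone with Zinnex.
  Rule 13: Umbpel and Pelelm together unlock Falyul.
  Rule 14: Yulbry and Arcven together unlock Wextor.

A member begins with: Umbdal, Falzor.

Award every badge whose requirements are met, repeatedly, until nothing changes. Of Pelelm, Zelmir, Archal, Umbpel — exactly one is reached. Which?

Umbpel

With Falzor and Umbdal, Yulbry is earned (Rule 5).
With Umbdal, Selsab is earned (Rule 6).
With Yulbry, Umbdal, and Selsab, Paxbry is earned (Rule 10).
With Paxbry and Yulbry, Arcven is earned (Rule 7).
With Paxbry, Arcven, and Umbdal, Tormor is earned (Rule 3).
With Tormor and Yulbry, Zinnex is earned (Rule 2).
With Zinnex, Umbpel is earned (Rule 12).
Pelelm would need Orbelm (Rule 11), but Orbelm is never earned. Archal would need Falyul, Selsab, and Zinnex (Rule 4), but Falyul is never earned. Zelmir would need Tormor and Pelelm (Rule 1), but Pelelm is never earned.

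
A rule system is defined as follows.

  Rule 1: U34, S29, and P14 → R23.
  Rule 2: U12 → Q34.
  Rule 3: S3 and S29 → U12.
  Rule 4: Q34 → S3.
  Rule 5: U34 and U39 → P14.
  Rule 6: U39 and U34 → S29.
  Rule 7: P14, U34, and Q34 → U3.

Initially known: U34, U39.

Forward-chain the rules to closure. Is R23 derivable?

Yes

U34 and U39 hold, so P14 follows (Rule 5).
U39 and U34 hold, so S29 follows (Rule 6).
From U34, S29, and P14, Rule 1 gives R23.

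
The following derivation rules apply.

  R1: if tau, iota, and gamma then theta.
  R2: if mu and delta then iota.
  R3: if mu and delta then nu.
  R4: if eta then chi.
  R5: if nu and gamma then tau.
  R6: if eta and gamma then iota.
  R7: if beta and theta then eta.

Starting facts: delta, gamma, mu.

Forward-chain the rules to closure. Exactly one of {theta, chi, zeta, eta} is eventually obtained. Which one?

theta

mu and delta hold, so iota follows (R2).
mu and delta hold, so nu follows (R3).
From nu and gamma, R5 gives tau.
tau, iota, and gamma hold, so theta follows (R1).
chi would need eta (R4), but eta is never established. eta would need beta and theta (R7), but beta is never established. No rule produces zeta, and it is not given.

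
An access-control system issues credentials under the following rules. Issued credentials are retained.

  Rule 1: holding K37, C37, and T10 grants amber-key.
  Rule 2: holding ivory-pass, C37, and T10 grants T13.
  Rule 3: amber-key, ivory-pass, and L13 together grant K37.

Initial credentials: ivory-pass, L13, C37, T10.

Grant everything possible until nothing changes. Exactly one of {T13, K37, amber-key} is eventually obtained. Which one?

T13

Holding ivory-pass, C37, and T10 grants T13 (Rule 2).
K37 would need amber-key, ivory-pass, and L13 (Rule 3), but amber-key is never granted. amber-key would need K37, C37, and T10 (Rule 1), but K37 is never granted.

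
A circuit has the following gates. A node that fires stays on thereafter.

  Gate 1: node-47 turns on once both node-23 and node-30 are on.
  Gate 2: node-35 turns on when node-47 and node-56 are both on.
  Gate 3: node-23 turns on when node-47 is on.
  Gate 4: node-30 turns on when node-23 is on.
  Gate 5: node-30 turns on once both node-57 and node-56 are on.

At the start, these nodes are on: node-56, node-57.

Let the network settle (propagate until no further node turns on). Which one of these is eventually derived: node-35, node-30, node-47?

node-30

Gate 5: node-57 and node-56 on → node-30 on.
node-47 would need node-23 and node-30 (Gate 1), but node-23 never turns on. node-35 would need node-47 and node-56 (Gate 2), but node-47 never turns on.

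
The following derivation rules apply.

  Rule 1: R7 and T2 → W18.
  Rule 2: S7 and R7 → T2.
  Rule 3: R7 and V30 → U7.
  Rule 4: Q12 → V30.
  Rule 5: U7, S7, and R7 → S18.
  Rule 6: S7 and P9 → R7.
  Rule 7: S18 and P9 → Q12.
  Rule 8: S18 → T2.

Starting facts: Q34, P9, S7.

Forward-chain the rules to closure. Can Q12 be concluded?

No

Q12 would need S18 and P9 (Rule 7), but S18 is never established.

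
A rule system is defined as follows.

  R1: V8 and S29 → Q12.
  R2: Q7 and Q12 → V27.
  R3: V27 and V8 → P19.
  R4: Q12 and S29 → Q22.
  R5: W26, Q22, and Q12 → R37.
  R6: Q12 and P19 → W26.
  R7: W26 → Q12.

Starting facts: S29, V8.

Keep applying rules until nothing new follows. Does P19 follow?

P19 would need V27 and V8 (R3), but V27 is never established.

No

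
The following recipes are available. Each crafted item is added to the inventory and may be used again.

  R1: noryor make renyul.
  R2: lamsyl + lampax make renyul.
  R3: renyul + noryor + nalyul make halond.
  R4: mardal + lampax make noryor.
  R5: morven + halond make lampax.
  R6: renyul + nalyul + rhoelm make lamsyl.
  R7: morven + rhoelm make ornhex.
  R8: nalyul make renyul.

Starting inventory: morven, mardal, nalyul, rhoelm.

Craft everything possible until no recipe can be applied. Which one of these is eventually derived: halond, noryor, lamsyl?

lamsyl

nalyul → renyul (R8).
Using R6, renyul, nalyul, and rhoelm make lamsyl.
noryor would need mardal and lampax (R4), but lampax is never obtained. halond would need renyul, noryor, and nalyul (R3), but noryor is never obtained.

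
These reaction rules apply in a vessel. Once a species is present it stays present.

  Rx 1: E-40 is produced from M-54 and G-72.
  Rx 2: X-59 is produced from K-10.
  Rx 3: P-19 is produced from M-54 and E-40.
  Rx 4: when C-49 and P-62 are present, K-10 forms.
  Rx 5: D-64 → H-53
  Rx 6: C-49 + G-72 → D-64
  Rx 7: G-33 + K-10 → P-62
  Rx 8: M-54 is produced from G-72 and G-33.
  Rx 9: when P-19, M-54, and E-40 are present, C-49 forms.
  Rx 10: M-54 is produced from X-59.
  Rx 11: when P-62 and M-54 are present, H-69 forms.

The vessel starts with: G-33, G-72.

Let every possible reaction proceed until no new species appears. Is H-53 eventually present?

Yes

G-72 and G-33 present → M-54 forms (Rx 8).
M-54 and G-72 present → E-40 forms (Rx 1).
M-54 and E-40 present → P-19 forms (Rx 3).
P-19, M-54, and E-40 present → C-49 forms (Rx 9).
C-49 and G-72 present → D-64 forms (Rx 6).
D-64 present → H-53 forms (Rx 5).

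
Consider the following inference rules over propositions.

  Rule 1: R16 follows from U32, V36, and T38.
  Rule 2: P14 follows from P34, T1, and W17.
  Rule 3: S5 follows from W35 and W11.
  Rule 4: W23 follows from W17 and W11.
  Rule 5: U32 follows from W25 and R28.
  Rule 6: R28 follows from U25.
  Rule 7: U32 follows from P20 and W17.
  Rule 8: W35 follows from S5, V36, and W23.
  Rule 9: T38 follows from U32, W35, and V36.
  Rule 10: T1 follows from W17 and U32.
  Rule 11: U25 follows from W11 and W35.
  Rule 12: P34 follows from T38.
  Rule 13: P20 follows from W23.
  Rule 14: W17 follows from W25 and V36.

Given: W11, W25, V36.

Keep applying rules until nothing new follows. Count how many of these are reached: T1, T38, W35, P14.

W25 and V36 hold, so W17 follows (Rule 14).
W17 and W11 hold, so W23 follows (Rule 4).
From W23, Rule 13 gives P20.
From P20 and W17, Rule 7 gives U32.
W17 and U32 hold, so T1 follows (Rule 10).
T1: reached.
T38 would need U32, W35, and V36 (Rule 9), but W35 is never established.
W35 would need S5, V36, and W23 (Rule 8), but S5 is never established.
P14 would need P34, T1, and W17 (Rule 2), but P34 is never established.
Reached: T1 — 1 of the 4.

1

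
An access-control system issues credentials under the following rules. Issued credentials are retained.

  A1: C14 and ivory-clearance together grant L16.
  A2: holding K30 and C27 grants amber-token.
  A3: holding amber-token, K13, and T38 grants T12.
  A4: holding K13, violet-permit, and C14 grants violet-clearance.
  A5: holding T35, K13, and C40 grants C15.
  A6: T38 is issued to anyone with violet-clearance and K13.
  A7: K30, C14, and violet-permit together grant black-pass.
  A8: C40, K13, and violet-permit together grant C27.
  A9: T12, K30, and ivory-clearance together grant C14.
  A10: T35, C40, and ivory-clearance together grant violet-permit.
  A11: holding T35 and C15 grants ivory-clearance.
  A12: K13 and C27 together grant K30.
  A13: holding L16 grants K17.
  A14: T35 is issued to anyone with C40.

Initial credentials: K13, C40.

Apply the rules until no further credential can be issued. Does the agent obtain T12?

T12 would need amber-token, K13, and T38 (A3), but T38 is never granted.

No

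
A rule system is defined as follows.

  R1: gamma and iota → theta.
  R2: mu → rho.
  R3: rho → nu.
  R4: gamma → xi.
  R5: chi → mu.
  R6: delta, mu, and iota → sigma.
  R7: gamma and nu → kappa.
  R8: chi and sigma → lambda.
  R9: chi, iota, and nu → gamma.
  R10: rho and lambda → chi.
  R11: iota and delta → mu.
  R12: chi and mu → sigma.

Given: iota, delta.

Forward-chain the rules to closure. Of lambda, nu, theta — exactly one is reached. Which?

From iota and delta, R11 gives mu.
From mu, R2 gives rho.
rho holds, so nu follows (R3).
theta would need gamma and iota (R1), but gamma is never established. lambda would need chi and sigma (R8), but chi is never established.

nu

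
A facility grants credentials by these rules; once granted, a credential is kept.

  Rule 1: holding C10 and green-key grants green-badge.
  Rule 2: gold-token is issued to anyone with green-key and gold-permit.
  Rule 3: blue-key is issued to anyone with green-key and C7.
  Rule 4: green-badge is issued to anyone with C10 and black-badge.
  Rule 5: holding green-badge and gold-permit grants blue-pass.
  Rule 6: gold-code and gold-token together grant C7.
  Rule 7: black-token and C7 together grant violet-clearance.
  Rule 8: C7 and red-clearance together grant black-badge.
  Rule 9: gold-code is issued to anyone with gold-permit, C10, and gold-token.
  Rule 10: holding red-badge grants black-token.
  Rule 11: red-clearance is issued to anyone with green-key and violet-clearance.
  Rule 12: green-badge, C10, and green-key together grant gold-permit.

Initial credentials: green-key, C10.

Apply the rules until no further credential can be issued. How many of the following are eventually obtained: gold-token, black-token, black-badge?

1

Holding C10 and green-key grants green-badge (Rule 1).
Holding green-badge, C10, and green-key grants gold-permit (Rule 12).
Holding green-key and gold-permit grants gold-token (Rule 2).
gold-token: reached.
black-token would need red-badge (Rule 10), but red-badge is never granted.
black-badge would need C7 and red-clearance (Rule 8), but red-clearance is never granted.
Reached: gold-token — 1 of the 3.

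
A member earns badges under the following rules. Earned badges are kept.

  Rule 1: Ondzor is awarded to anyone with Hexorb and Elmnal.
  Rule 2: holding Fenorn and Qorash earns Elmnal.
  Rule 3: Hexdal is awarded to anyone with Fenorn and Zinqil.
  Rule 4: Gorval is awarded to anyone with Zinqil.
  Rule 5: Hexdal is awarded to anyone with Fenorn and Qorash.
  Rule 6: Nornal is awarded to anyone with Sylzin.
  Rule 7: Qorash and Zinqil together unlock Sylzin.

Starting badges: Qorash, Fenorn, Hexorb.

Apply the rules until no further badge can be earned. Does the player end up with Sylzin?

Sylzin would need Qorash and Zinqil (Rule 7), but Zinqil is never earned.

No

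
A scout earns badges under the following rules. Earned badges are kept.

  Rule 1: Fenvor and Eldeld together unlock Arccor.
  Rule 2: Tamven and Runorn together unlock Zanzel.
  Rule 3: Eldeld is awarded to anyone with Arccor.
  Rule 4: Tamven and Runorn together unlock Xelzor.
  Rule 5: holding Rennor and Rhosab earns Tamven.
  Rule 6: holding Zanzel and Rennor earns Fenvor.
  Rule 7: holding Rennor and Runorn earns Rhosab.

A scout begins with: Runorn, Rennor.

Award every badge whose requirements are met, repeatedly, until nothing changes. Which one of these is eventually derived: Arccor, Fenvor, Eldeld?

Fenvor

With Rennor and Runorn, Rhosab is earned (Rule 7).
With Rennor and Rhosab, Tamven is earned (Rule 5).
With Tamven and Runorn, Zanzel is earned (Rule 2).
With Zanzel and Rennor, Fenvor is earned (Rule 6).
Arccor would need Fenvor and Eldeld (Rule 1), but Eldeld is never earned. Eldeld would need Arccor (Rule 3), but Arccor is never earned.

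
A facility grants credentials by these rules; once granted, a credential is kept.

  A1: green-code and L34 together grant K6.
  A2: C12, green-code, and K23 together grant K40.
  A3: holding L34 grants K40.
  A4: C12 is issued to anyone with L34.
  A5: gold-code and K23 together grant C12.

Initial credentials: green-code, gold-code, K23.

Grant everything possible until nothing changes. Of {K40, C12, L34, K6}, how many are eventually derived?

Holding gold-code and K23 grants C12 (A5).
Holding C12, green-code, and K23 grants K40 (A2).
K40: reached.
C12: reached.
No rule produces L34, and it is not given.
K6 would need green-code and L34 (A1), but L34 is never granted.
Reached: K40 and C12 — 2 of the 4.

2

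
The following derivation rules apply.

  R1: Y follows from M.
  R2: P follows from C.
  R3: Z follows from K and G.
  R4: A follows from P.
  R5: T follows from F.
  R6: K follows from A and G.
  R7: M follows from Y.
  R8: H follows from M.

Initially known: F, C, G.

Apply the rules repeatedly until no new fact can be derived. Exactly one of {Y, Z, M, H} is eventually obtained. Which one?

C holds, so P follows (R2).
P holds, so A follows (R4).
A and G hold, so K follows (R6).
K and G hold, so Z follows (R3).
H would need M (R8), but M is never established. M would need Y (R7), but Y is never established. Y would need M (R1), but M is never established.

Z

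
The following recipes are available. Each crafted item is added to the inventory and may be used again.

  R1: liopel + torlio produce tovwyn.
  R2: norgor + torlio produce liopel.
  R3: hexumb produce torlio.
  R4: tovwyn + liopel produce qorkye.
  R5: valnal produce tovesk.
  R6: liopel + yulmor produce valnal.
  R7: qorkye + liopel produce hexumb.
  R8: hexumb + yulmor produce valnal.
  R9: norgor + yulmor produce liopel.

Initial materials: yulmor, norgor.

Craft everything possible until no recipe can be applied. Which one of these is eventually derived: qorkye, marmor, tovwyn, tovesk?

tovesk

Using R9, norgor and yulmor make liopel.
liopel + yulmor → valnal (R6).
valnal → tovesk (R5).
qorkye would need tovwyn and liopel (R4), but tovwyn is never obtained. No rule produces marmor, and it is not given. tovwyn would need liopel and torlio (R1), but torlio is never obtained.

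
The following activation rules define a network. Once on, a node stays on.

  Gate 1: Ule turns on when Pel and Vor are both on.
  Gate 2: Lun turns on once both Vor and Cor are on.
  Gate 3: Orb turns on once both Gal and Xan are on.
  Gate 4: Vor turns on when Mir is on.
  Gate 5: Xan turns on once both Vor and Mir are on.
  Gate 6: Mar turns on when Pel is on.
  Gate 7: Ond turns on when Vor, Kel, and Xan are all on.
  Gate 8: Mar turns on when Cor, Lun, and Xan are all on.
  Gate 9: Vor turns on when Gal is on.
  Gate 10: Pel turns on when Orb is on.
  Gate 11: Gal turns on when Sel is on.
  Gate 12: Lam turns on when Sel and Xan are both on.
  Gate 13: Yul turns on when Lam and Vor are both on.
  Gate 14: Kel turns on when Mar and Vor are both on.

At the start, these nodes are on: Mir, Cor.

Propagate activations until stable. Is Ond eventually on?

Gate 4: Mir on → Vor on.
Vor and Cor are on, so Lun turns on (Gate 2).
Vor and Mir are on, so Xan turns on (Gate 5).
Gate 8: Cor, Lun, and Xan on → Mar on.
Gate 14: Mar and Vor on → Kel on.
Gate 7: Vor, Kel, and Xan on → Ond on.

Yes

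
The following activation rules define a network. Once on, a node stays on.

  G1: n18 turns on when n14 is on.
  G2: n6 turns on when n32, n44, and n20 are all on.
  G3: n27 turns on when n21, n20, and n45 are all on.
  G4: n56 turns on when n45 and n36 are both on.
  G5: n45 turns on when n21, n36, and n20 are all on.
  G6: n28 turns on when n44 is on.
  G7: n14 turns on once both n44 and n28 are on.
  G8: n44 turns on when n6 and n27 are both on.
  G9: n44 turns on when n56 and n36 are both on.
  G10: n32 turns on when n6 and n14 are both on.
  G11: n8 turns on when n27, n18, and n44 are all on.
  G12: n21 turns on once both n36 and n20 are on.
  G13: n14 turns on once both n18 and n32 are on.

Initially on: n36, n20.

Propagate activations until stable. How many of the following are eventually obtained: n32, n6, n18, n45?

n36 and n20 are on, so n21 turns on (G12).
n21, n36, and n20 are on, so n45 turns on (G5).
G4: n45 and n36 on → n56 on.
n56 and n36 are on, so n44 turns on (G9).
G6: n44 on → n28 on.
G7: n44 and n28 on → n14 on.
n14 is on, so n18 turns on (G1).
n32 would need n6 and n14 (G10), but n6 never turns on.
n6 would need n32, n44, and n20 (G2), but n32 never turns on.
n18: reached.
n45: reached.
Reached: n18 and n45 — 2 of the 4.

2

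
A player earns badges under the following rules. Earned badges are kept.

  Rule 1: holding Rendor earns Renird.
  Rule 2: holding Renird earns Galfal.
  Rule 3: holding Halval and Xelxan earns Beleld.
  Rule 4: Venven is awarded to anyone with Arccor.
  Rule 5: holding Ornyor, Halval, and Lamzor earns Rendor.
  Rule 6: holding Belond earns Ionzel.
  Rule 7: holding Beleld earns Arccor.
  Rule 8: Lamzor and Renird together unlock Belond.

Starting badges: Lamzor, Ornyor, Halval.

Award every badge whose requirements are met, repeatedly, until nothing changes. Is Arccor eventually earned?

No

Arccor would need Beleld (Rule 7), but Beleld is never earned.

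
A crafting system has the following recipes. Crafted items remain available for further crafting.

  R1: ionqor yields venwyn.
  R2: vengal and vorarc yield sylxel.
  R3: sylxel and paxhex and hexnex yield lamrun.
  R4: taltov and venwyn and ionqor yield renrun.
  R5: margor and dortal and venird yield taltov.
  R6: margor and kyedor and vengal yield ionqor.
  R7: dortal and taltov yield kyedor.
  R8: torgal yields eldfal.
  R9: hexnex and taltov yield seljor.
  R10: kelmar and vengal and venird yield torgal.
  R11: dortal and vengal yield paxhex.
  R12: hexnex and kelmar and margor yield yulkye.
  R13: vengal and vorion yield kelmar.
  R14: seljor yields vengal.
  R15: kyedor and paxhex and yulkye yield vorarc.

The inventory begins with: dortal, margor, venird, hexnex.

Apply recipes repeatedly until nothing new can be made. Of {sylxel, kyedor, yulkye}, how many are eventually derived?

Using R5, margor, dortal, and venird make taltov.
Using R7, dortal and taltov make kyedor.
sylxel would need vengal and vorarc (R2), but vorarc is never obtained.
kyedor: reached.
yulkye would need hexnex, kelmar, and margor (R12), but kelmar is never obtained.
Reached: kyedor — 1 of the 3.

1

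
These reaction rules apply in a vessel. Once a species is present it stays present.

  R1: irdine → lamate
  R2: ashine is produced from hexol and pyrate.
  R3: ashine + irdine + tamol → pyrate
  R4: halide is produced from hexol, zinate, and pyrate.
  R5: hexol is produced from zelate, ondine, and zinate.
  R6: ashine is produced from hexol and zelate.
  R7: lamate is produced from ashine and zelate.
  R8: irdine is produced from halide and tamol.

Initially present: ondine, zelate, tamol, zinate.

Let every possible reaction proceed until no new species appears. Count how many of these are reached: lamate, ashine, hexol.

zelate, ondine, and zinate present → hexol forms (R5).
hexol and zelate present → ashine forms (R6).
ashine and zelate present → lamate forms (R7).
lamate: reached.
ashine: reached.
hexol: reached.
All 3 are reached.

3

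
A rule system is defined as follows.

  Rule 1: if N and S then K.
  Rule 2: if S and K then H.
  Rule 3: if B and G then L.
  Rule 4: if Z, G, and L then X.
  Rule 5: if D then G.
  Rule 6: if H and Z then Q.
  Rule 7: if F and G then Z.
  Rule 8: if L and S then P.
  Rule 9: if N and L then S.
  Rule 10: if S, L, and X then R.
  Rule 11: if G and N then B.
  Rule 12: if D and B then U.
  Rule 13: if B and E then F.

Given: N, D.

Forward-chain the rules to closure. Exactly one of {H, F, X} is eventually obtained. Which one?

D holds, so G follows (Rule 5).
From G and N, Rule 11 gives B.
From B and G, Rule 3 gives L.
N and L hold, so S follows (Rule 9).
N and S hold, so K follows (Rule 1).
S and K hold, so H follows (Rule 2).
X would need Z, G, and L (Rule 4), but Z is never established. F would need B and E (Rule 13), but E is never established.

H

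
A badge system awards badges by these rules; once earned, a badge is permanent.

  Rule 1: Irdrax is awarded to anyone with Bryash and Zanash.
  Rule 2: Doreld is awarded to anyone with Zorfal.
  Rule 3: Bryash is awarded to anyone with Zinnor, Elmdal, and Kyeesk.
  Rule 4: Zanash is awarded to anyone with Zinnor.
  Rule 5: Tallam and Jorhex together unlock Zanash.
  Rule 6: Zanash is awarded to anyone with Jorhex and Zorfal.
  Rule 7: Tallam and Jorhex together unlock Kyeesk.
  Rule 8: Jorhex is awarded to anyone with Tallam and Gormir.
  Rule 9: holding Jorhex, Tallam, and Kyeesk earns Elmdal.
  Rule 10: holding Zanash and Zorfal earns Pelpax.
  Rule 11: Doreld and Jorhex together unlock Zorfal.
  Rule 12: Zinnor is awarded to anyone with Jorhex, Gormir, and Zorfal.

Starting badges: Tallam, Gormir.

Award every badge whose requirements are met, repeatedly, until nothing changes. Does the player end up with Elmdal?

With Tallam and Gormir, Jorhex is earned (Rule 8).
With Tallam and Jorhex, Kyeesk is earned (Rule 7).
With Jorhex, Tallam, and Kyeesk, Elmdal is earned (Rule 9).

Yes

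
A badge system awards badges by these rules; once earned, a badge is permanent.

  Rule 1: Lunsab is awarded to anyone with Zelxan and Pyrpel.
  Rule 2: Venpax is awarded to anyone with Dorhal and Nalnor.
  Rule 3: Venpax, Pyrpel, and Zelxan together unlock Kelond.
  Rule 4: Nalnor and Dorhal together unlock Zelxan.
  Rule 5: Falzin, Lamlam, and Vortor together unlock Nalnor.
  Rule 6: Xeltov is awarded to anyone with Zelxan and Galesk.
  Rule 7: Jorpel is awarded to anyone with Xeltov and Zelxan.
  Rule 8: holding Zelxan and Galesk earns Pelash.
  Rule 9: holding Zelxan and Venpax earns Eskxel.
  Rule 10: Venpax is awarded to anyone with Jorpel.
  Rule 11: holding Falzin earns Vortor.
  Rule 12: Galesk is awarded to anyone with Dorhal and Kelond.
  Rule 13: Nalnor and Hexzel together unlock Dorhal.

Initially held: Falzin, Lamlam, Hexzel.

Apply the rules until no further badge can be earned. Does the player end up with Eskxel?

Yes

With Falzin, Vortor is earned (Rule 11).
With Falzin, Lamlam, and Vortor, Nalnor is earned (Rule 5).
With Nalnor and Hexzel, Dorhal is earned (Rule 13).
With Dorhal and Nalnor, Venpax is earned (Rule 2).
With Nalnor and Dorhal, Zelxan is earned (Rule 4).
With Zelxan and Venpax, Eskxel is earned (Rule 9).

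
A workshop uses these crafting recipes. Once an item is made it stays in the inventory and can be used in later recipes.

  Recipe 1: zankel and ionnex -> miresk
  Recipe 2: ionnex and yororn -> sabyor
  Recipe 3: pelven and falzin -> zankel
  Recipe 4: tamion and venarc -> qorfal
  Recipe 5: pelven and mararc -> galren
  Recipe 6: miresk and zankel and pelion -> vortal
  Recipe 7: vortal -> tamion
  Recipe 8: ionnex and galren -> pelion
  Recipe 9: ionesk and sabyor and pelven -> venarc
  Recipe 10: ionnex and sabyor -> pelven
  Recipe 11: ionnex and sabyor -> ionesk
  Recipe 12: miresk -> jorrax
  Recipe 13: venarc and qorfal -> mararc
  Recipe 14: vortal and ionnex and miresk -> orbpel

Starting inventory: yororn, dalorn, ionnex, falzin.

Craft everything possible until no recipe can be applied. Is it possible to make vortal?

vortal would need miresk, zankel, and pelion (Recipe 6), but pelion is never obtained.

No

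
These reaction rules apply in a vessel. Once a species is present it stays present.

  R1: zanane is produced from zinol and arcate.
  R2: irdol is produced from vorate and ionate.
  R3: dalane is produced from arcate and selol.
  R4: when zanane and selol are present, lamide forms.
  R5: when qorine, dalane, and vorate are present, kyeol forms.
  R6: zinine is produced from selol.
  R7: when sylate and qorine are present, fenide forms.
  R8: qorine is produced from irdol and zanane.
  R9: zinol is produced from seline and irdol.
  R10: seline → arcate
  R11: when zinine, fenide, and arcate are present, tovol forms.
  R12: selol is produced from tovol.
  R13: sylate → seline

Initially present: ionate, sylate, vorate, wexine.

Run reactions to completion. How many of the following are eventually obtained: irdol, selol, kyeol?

vorate and ionate present → irdol forms (R2).
irdol: reached.
selol would need tovol (R12), but tovol never forms.
kyeol would need qorine, dalane, and vorate (R5), but dalane never forms.
Reached: irdol — 1 of the 3.

1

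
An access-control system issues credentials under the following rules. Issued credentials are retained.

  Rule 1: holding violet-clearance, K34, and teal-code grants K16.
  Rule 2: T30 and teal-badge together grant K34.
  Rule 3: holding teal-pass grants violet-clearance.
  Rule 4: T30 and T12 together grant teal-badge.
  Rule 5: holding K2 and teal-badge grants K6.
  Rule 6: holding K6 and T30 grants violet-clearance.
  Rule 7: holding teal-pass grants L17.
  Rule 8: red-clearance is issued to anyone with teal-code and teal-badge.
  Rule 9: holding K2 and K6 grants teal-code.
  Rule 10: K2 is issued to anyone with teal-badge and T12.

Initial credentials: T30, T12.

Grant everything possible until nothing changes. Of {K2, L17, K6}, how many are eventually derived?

Holding T30 and T12 grants teal-badge (Rule 4).
Holding teal-badge and T12 grants K2 (Rule 10).
Holding K2 and teal-badge grants K6 (Rule 5).
K2: reached.
L17 would need teal-pass (Rule 7), but teal-pass is never granted.
K6: reached.
Reached: K2 and K6 — 2 of the 3.

2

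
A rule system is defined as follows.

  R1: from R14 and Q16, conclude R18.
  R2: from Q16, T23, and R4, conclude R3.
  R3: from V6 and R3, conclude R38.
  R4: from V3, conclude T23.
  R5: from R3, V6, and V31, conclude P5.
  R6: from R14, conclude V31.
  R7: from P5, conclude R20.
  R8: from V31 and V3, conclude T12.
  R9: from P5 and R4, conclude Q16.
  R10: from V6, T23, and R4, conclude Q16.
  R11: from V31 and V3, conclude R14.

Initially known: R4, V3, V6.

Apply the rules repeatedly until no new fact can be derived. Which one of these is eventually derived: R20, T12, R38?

V3 holds, so T23 follows (R4).
From V6, T23, and R4, R10 gives Q16.
From Q16, T23, and R4, R2 gives R3.
From V6 and R3, R3 gives R38.
T12 would need V31 and V3 (R8), but V31 is never established. R20 would need P5 (R7), but P5 is never established.

R38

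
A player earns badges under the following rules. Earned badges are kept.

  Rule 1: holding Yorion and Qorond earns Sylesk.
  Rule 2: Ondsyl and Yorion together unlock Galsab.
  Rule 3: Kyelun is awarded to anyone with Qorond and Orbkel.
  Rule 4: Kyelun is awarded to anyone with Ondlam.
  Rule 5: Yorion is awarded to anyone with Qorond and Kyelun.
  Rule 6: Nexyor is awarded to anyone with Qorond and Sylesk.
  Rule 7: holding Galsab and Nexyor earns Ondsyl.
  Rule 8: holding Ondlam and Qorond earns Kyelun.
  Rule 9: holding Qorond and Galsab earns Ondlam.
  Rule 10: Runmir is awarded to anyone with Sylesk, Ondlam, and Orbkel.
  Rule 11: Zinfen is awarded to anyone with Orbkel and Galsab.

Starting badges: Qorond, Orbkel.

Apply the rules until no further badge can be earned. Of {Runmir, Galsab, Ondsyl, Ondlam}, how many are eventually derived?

0

Runmir would need Sylesk, Ondlam, and Orbkel (Rule 10), but Ondlam is never earned.
Galsab would need Ondsyl and Yorion (Rule 2), but Ondsyl is never earned.
Ondsyl would need Galsab and Nexyor (Rule 7), but Galsab is never earned.
Ondlam would need Qorond and Galsab (Rule 9), but Galsab is never earned.
None of the 4 are reached.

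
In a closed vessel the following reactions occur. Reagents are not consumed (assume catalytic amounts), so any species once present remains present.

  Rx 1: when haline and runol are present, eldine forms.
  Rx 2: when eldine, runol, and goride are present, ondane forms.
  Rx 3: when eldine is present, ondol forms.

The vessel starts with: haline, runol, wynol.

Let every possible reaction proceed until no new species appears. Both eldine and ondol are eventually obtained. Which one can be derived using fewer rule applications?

eldine

eldine: haline and runol present → eldine forms (Rx 1). [1 rule application]
ondol: haline and runol present → eldine forms (Rx 1). eldine present → ondol forms (Rx 3). [2 rule applications]
eldine needs fewer.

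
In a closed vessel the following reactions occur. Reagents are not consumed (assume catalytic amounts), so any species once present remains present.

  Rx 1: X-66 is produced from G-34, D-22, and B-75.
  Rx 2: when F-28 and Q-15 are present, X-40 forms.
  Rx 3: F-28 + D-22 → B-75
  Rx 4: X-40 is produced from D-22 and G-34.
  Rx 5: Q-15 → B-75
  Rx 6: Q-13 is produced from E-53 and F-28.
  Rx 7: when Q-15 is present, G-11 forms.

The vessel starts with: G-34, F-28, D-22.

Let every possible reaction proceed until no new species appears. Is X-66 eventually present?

F-28 and D-22 present → B-75 forms (Rx 3).
G-34, D-22, and B-75 present → X-66 forms (Rx 1).

Yes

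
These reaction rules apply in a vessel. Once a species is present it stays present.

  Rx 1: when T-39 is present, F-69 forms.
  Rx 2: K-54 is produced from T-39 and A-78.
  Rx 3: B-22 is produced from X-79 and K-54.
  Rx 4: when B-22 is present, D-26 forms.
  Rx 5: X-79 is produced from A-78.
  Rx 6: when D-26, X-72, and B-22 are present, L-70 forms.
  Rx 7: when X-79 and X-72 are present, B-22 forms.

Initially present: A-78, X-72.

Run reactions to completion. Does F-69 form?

No

F-69 would need T-39 (Rx 1), but T-39 never forms.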